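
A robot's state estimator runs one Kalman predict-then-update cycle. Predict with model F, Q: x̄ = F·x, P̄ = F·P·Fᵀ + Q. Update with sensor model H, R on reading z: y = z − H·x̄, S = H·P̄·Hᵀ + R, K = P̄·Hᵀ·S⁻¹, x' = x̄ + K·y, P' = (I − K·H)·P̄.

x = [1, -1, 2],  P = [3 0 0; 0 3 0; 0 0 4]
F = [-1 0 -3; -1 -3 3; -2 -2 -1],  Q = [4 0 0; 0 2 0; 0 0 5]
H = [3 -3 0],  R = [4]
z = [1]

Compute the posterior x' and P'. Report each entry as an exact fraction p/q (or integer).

x' = [-691/1597, -1162/1597, -2366/1597]
P' = [16687/1597 16383/1597 24642/1597; 16383/1597 16787/1597 24618/1597; 24642/1597 24618/1597 52377/1597]

x̄ = F·x = [-7, 8, -2]
P̄ = F·P·Fᵀ + Q = [43 -33 18; -33 68 12; 18 12 33]
y = z − H·x̄ = [46]
S = H·P̄·Hᵀ + R = [1597]
K = P̄·Hᵀ·S⁻¹ = [228/1597; -303/1597; 18/1597]
x' = x̄ + K·y = [-691/1597, -1162/1597, -2366/1597]
P' = (I − K·H)·P̄ = [16687/1597 16383/1597 24642/1597; 16383/1597 16787/1597 24618/1597; 24642/1597 24618/1597 52377/1597]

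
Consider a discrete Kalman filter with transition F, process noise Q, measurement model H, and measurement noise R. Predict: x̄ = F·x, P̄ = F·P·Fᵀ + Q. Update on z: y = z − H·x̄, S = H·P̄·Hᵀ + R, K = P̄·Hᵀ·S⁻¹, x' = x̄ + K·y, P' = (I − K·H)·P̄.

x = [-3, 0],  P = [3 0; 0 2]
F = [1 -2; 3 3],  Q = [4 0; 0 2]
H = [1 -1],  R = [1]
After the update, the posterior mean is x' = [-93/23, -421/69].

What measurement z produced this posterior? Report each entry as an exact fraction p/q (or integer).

x̄ = F·x = [-3, -9]
P̄ = F·P·Fᵀ + Q = [15 -3; -3 47]
S = H·P̄·Hᵀ + R = [69]
K = P̄·Hᵀ·S⁻¹ = [6/23; -50/69]
x' − x̄ = [-24/23, 200/69] = K·y
y = (KᵀK)⁻¹·Kᵀ·(x' − x̄) = [-4]
z = y + H·x̄ = [-4] + [6] = [2]

z = [2]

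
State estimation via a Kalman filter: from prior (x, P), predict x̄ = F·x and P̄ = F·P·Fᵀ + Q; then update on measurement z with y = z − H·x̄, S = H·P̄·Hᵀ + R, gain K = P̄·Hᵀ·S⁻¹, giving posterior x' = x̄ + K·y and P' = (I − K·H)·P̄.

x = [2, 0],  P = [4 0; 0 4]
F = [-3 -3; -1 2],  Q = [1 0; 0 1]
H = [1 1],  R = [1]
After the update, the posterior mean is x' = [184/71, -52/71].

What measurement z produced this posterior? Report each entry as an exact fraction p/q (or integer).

x̄ = F·x = [-6, -2]
P̄ = F·P·Fᵀ + Q = [73 -12; -12 21]
S = H·P̄·Hᵀ + R = [71]
K = P̄·Hᵀ·S⁻¹ = [61/71; 9/71]
x' − x̄ = [610/71, 90/71] = K·y
y = (KᵀK)⁻¹·Kᵀ·(x' − x̄) = [10]
z = y + H·x̄ = [10] + [-8] = [2]

z = [2]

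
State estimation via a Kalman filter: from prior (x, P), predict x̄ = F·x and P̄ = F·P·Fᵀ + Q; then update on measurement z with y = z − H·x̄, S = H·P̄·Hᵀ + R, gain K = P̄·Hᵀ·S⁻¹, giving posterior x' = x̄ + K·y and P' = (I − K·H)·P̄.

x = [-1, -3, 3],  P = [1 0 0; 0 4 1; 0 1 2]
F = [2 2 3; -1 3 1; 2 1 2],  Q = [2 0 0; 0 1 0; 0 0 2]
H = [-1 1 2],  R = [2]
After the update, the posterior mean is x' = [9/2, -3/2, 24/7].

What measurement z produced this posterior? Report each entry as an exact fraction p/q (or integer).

z = [1]

x̄ = F·x = [1, -5, 1]
P̄ = F·P·Fᵀ + Q = [52 39 31; 39 46 21; 31 21 22]
S = H·P̄·Hᵀ + R = [70]
K = P̄·Hᵀ·S⁻¹ = [7/10; 7/10; 17/35]
x' − x̄ = [7/2, 7/2, 17/7] = K·y
y = (KᵀK)⁻¹·Kᵀ·(x' − x̄) = [5]
z = y + H·x̄ = [5] + [-4] = [1]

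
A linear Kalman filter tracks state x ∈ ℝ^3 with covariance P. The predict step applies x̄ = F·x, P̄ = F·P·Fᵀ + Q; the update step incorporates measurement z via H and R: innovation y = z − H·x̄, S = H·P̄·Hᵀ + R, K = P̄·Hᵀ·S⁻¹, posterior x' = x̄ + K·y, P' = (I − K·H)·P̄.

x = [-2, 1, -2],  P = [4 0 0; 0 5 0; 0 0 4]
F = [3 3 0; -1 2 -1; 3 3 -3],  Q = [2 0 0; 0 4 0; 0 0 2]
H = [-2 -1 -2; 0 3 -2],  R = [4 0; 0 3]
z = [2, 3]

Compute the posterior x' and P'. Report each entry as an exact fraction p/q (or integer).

x' = [-25489/6037, 276262/114703, 235227/114703]
P' = [69594/6037 -33790/6037 -50346/6037; -33790/6037 361104/114703 496074/114703; -50346/6037 496074/114703 760818/114703]

x̄ = F·x = [-3, 6, 3]
P̄ = F·P·Fᵀ + Q = [83 18 81; 18 32 30; 81 30 119]
y = z − H·x̄ = [8, -9]
S = H·P̄·Hᵀ + R = [1684 476; 476 407]
K = P̄·Hᵀ·S⁻¹ = [-2353/12074 -226/6037; -17308/114703 30388/114703; -52281/229406 -11138/114703]
x' = x̄ + K·y = [-25489/6037, 276262/114703, 235227/114703]
P' = (I − K·H)·P̄ = [69594/6037 -33790/6037 -50346/6037; -33790/6037 361104/114703 496074/114703; -50346/6037 496074/114703 760818/114703]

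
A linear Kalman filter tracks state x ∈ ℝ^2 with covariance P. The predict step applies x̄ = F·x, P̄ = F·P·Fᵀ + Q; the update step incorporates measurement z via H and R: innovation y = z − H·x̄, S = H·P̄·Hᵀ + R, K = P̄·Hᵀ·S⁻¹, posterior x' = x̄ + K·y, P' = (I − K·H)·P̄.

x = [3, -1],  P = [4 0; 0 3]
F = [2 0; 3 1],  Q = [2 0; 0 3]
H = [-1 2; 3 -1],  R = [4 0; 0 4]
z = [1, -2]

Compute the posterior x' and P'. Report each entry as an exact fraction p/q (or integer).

x̄ = F·x = [6, 8]
P̄ = F·P·Fᵀ + Q = [18 24; 24 42]
y = z − H·x̄ = [-9, -12]
S = H·P̄·Hᵀ + R = [94 30; 30 64]
K = P̄·Hᵀ·S⁻¹ = [255/1279 480/1279; 735/1279 255/1279]
x' = x̄ + K·y = [-381/1279, 557/1279]
P' = (I − K·H)·P̄ = [972/1279 996/1279; 996/1279 1968/1279]

x' = [-381/1279, 557/1279]
P' = [972/1279 996/1279; 996/1279 1968/1279]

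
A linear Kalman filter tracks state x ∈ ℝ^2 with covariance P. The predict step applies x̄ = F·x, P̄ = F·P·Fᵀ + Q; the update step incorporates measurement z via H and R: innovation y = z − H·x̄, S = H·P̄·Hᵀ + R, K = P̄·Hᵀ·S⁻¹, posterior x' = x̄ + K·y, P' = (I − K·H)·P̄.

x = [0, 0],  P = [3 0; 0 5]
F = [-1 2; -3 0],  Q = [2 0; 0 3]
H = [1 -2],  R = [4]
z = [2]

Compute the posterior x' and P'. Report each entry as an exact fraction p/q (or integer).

x̄ = F·x = [0, 0]
P̄ = F·P·Fᵀ + Q = [25 9; 9 30]
y = z − H·x̄ = [2]
S = H·P̄·Hᵀ + R = [113]
K = P̄·Hᵀ·S⁻¹ = [7/113; -51/113]
x' = x̄ + K·y = [14/113, -102/113]
P' = (I − K·H)·P̄ = [2776/113 1374/113; 1374/113 789/113]

x' = [14/113, -102/113]
P' = [2776/113 1374/113; 1374/113 789/113]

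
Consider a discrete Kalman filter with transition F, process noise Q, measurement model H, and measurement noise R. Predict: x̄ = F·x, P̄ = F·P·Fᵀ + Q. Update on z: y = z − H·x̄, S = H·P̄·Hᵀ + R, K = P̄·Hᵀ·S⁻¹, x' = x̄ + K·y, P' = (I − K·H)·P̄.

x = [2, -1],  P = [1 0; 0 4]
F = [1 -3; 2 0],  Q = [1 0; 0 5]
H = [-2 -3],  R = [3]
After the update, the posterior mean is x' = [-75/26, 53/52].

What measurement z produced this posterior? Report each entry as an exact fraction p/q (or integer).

x̄ = F·x = [5, 4]
P̄ = F·P·Fᵀ + Q = [38 2; 2 9]
S = H·P̄·Hᵀ + R = [260]
K = P̄·Hᵀ·S⁻¹ = [-41/130; -31/260]
x' − x̄ = [-205/26, -155/52] = K·y
y = (KᵀK)⁻¹·Kᵀ·(x' − x̄) = [25]
z = y + H·x̄ = [25] + [-22] = [3]

z = [3]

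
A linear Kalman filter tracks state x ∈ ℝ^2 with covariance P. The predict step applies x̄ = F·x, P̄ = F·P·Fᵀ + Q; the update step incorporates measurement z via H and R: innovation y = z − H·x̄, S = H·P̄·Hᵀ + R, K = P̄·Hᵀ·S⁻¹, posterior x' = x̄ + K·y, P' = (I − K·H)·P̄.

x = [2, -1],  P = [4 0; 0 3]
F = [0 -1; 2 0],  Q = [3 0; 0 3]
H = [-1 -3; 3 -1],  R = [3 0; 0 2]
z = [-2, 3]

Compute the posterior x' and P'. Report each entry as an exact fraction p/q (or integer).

x' = [1467/1331, 1418/3993]
P' = [270/1331 38/1331; 38/1331 380/1331]

x̄ = F·x = [1, 4]
P̄ = F·P·Fᵀ + Q = [6 0; 0 19]
y = z − H·x̄ = [11, 4]
S = H·P̄·Hᵀ + R = [180 39; 39 75]
K = P̄·Hᵀ·S⁻¹ = [-128/1331 386/1331; -1178/3993 -133/1331]
x' = x̄ + K·y = [1467/1331, 1418/3993]
P' = (I − K·H)·P̄ = [270/1331 38/1331; 38/1331 380/1331]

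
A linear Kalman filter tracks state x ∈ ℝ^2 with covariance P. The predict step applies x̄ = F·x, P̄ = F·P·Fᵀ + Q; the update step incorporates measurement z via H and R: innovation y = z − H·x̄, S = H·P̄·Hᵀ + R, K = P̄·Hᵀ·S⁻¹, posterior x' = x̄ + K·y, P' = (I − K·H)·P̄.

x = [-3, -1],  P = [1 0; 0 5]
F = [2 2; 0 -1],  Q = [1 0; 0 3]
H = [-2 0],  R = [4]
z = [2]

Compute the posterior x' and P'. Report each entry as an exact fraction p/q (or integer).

x' = [-33/26, -22/13]
P' = [25/26 -5/13; -5/13 54/13]

x̄ = F·x = [-8, 1]
P̄ = F·P·Fᵀ + Q = [25 -10; -10 8]
y = z − H·x̄ = [-14]
S = H·P̄·Hᵀ + R = [104]
K = P̄·Hᵀ·S⁻¹ = [-25/52; 5/26]
x' = x̄ + K·y = [-33/26, -22/13]
P' = (I − K·H)·P̄ = [25/26 -5/13; -5/13 54/13]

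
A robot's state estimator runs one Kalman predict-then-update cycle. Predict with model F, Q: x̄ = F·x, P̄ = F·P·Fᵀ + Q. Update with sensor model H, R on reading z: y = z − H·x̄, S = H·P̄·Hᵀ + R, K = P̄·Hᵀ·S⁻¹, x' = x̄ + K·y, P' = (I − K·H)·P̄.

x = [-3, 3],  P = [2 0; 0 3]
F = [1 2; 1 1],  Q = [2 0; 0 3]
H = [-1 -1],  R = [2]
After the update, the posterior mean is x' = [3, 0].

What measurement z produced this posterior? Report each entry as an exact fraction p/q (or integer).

x̄ = F·x = [3, 0]
P̄ = F·P·Fᵀ + Q = [16 8; 8 8]
S = H·P̄·Hᵀ + R = [42]
K = P̄·Hᵀ·S⁻¹ = [-4/7; -8/21]
x' − x̄ = [0, 0] = K·y
y = (KᵀK)⁻¹·Kᵀ·(x' − x̄) = [0]
z = y + H·x̄ = [0] + [-3] = [-3]

z = [-3]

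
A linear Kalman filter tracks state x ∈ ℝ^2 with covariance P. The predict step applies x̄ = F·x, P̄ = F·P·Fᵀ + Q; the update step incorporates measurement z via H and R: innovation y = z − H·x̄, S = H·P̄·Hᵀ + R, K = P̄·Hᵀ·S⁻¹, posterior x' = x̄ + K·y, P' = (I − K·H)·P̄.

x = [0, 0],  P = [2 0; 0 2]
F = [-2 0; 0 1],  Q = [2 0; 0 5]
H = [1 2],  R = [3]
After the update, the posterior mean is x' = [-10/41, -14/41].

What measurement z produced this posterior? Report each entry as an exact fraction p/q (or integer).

z = [-1]

x̄ = F·x = [0, 0]
P̄ = F·P·Fᵀ + Q = [10 0; 0 7]
S = H·P̄·Hᵀ + R = [41]
K = P̄·Hᵀ·S⁻¹ = [10/41; 14/41]
x' − x̄ = [-10/41, -14/41] = K·y
y = (KᵀK)⁻¹·Kᵀ·(x' − x̄) = [-1]
z = y + H·x̄ = [-1] + [0] = [-1]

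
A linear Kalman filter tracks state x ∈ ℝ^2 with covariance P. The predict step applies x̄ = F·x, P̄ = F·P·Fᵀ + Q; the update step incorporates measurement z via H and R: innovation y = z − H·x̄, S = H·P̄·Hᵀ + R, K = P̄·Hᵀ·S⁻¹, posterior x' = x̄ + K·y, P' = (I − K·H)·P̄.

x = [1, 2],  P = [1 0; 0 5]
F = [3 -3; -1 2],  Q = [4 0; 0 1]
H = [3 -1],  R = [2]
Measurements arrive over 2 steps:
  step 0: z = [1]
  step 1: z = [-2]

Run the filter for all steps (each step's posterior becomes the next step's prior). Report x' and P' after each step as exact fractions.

step 0: x' = [153/248, 659/744], P' = [101/248 165/248; 165/248 1727/744]
step 1: x' = [-59559/159383, 142431/159383], P' = [61298/159383 96246/159383; 96246/159383 341584/159383]

step 0: x̄ = F·x = [-3, 3]
step 0: P̄ = F·P·Fᵀ + Q = [58 -33; -33 22]
step 0: y = z − H·x̄ = [13]
step 0: S = H·P̄·Hᵀ + R = [744]
step 0: K = P̄·Hᵀ·S⁻¹ = [69/248; -121/744]
step 0: x' = x̄ + K·y = [153/248, 659/744]
step 0: P' = (I − K·H)·P̄ = [101/248 165/248; 165/248 1727/744]
step 1: x̄ = F·x = [-25/31, 859/744]
step 1: P̄ = F·P·Fᵀ + Q = [514/31 -284/31; -284/31 5975/744]
step 1: y = z − H·x̄ = [1171/744]
step 1: S = H·P̄·Hᵀ + R = [159383/744]
step 1: K = P̄·Hᵀ·S⁻¹ = [43824/159383; -26423/159383]
step 1: x' = x̄ + K·y = [-59559/159383, 142431/159383]
step 1: P' = (I − K·H)·P̄ = [61298/159383 96246/159383; 96246/159383 341584/159383]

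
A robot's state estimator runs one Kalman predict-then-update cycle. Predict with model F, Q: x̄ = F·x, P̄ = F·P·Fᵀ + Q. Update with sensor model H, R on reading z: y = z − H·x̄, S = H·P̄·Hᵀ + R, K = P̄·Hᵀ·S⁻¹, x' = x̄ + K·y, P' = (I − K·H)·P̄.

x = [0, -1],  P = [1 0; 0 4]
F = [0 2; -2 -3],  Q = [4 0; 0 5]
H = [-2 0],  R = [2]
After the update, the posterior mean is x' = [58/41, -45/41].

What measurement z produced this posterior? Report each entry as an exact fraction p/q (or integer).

x̄ = F·x = [-2, 3]
P̄ = F·P·Fᵀ + Q = [20 -24; -24 45]
S = H·P̄·Hᵀ + R = [82]
K = P̄·Hᵀ·S⁻¹ = [-20/41; 24/41]
x' − x̄ = [140/41, -168/41] = K·y
y = (KᵀK)⁻¹·Kᵀ·(x' − x̄) = [-7]
z = y + H·x̄ = [-7] + [4] = [-3]

z = [-3]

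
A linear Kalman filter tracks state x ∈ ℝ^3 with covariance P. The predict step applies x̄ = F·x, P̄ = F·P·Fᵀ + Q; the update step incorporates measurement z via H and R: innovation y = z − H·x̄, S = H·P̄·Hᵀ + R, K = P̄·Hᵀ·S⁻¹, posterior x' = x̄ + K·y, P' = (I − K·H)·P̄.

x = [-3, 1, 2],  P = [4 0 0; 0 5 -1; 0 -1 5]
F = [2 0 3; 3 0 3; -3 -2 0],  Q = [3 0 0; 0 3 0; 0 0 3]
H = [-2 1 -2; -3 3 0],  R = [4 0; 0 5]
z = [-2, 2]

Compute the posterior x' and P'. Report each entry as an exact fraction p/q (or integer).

x' = [15861/19031, 25590/19031, 16901/19031]
P' = [1044699/19031 1055034/19031 -510202/19031; 1055034/19031 1075164/19031 -510762/19031; -510202/19031 -510762/19031 269837/19031]

x̄ = F·x = [0, -3, 7]
P̄ = F·P·Fᵀ + Q = [64 69 -18; 69 84 -30; -18 -30 59]
y = z − H·x̄ = [15, 11]
S = H·P̄·Hᵀ + R = [280 87; 87 95]
K = P̄·Hᵀ·S⁻¹ = [-3490/19031 6201/19031; -3345/19031 12078/19031; -7508/19031 -336/19031]
x' = x̄ + K·y = [15861/19031, 25590/19031, 16901/19031]
P' = (I − K·H)·P̄ = [1044699/19031 1055034/19031 -510202/19031; 1055034/19031 1075164/19031 -510762/19031; -510202/19031 -510762/19031 269837/19031]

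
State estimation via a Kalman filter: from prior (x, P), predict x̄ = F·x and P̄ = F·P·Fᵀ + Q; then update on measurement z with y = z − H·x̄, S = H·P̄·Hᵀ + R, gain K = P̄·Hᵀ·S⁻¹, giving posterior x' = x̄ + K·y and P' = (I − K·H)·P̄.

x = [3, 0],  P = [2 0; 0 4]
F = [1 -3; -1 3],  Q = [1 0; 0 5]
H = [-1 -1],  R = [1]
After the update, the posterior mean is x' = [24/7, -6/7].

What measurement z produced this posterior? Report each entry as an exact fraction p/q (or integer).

z = [-3]

x̄ = F·x = [3, -3]
P̄ = F·P·Fᵀ + Q = [39 -38; -38 43]
S = H·P̄·Hᵀ + R = [7]
K = P̄·Hᵀ·S⁻¹ = [-1/7; -5/7]
x' − x̄ = [3/7, 15/7] = K·y
y = (KᵀK)⁻¹·Kᵀ·(x' − x̄) = [-3]
z = y + H·x̄ = [-3] + [0] = [-3]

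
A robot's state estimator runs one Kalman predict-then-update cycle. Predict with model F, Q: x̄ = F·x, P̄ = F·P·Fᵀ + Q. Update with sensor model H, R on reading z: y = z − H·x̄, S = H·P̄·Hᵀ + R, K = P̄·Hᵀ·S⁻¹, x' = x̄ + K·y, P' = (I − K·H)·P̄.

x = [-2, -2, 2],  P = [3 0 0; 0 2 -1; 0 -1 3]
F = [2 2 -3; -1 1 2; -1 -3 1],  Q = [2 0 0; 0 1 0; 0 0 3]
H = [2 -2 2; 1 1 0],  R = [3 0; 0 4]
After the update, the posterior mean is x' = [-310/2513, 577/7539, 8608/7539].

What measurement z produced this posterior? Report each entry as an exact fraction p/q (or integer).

z = [2, 1]

x̄ = F·x = [-14, 4, 10]
P̄ = F·P·Fᵀ + Q = [61 -21 -38; -21 14 8; -38 8 33]
S = H·P̄·Hᵀ + R = [235 34; 34 37]
K = P̄·Hᵀ·S⁻¹ = [632/2513 2136/2513; -1760/7539 191/7539; 58/7539 -6166/7539]
x' − x̄ = [34872/2513, -29579/7539, -66782/7539] = K·y
y = (KᵀK)⁻¹·Kᵀ·(x' − x̄) = [18, 11]
z = y + H·x̄ = [18, 11] + [-16, -10] = [2, 1]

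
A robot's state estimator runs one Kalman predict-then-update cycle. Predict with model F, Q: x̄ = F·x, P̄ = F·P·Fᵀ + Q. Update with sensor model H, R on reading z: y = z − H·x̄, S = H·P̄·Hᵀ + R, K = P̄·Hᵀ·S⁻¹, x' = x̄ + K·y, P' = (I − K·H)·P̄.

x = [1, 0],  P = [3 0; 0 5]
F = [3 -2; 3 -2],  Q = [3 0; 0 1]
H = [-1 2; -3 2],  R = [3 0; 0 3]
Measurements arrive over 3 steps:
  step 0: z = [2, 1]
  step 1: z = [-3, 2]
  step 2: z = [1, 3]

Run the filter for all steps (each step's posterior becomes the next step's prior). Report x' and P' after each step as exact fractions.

step 0: x̄ = F·x = [3, 3]
step 0: P̄ = F·P·Fᵀ + Q = [50 47; 47 48]
step 0: y = z − H·x̄ = [-1, 4]
step 0: S = H·P̄·Hᵀ + R = [57 -34; -34 81]
step 0: K = P̄·Hᵀ·S⁻¹ = [1660/3461 -1696/3461; 2439/3461 -899/3461]
step 0: x' = x̄ + K·y = [1939/3461, 4348/3461]
step 0: P' = (I − K·H)·P̄ = [5034/3461 5007/3461; 5007/3461 6162/3461]
step 1: x̄ = F·x = [-2879/3461, -2879/3461]
step 1: P̄ = F·P·Fᵀ + Q = [20253/3461 9870/3461; 9870/3461 13331/3461]
step 1: y = z − H·x̄ = [-7504/3461, 4043/3461]
step 1: S = H·P̄·Hᵀ + R = [44480/3461 35123/3461; 35123/3461 127544/3461]
step 1: K = P̄·Hᵀ·S⁻¹ = [132455/427577 -173987/427577; 216244/427577 -69432/427577]
step 1: x' = x̄ + K·y = [-846104/427577, -905635/427577]
step 1: P' = (I − K·H)·P̄ = [459663/427577 428514/427577; 428514/427577 538623/427577]
step 2: x̄ = F·x = [-727042/427577, -727042/427577]
step 2: P̄ = F·P·Fᵀ + Q = [2432022/427577 1149291/427577; 1149291/427577 1576868/427577]
step 2: y = z − H·x̄ = [1154619/427577, 555689/427577]
step 2: S = H·P̄·Hᵀ + R = [5425061/427577 4409210/427577; 4409210/427577 15686909/427577]
step 2: K = P̄·Hᵀ·S⁻¹ = [15546280/51188679 -20677204/51188679; 25524025/51188679 -8133997/51188679]
step 2: x' = x̄ + K·y = [-71931802/51188679, -28686688/51188679]
step 2: P' = (I − K·H)·P̄ = [18111742/17062893 16829011/17062893; 16829011/17062893 21176518/17062893]

step 0: x' = [1939/3461, 4348/3461], P' = [5034/3461 5007/3461; 5007/3461 6162/3461]
step 1: x' = [-846104/427577, -905635/427577], P' = [459663/427577 428514/427577; 428514/427577 538623/427577]
step 2: x' = [-71931802/51188679, -28686688/51188679], P' = [18111742/17062893 16829011/17062893; 16829011/17062893 21176518/17062893]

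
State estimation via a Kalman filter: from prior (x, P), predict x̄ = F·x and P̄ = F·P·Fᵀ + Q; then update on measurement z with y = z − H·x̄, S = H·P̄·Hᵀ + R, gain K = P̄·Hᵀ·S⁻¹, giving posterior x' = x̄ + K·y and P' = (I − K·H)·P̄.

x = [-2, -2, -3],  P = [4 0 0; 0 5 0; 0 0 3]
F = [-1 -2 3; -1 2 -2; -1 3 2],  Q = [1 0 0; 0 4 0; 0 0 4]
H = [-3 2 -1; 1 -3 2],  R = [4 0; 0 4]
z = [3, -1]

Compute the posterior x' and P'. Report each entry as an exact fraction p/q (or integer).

x̄ = F·x = [-3, 4, -10]
P̄ = F·P·Fᵀ + Q = [52 -34 -8; -34 40 22; -8 22 65]
y = z − H·x̄ = [-24, 34]
S = H·P̄·Hᵀ + R = [969 -690; -690 584]
K = P̄·Hᵀ·S⁻¹ = [-2577/7483 -2553/14966; 4385/22449 635/14966; 3366/7483 9389/14966]
x' = x̄ + K·y = [-4002/7483, 5647/7483, 3999/7483]
P' = (I − K·H)·P̄ = [8641/7483 17483/7483 19351/7483; 17483/7483 301135/22449 142461/7483; 19351/7483 142461/7483 213405/7483]

x' = [-4002/7483, 5647/7483, 3999/7483]
P' = [8641/7483 17483/7483 19351/7483; 17483/7483 301135/22449 142461/7483; 19351/7483 142461/7483 213405/7483]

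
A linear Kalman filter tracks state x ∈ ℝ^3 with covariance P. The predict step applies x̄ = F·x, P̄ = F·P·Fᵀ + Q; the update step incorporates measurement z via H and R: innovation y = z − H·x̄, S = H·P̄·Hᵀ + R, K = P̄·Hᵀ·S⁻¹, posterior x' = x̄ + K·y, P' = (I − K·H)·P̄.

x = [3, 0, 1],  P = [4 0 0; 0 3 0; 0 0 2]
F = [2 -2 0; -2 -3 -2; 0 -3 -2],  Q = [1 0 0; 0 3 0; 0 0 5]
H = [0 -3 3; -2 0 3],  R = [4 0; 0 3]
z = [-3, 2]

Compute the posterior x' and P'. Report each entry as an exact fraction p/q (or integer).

x̄ = F·x = [6, -8, -2]
P̄ = F·P·Fᵀ + Q = [29 2 18; 2 54 35; 18 35 40]
y = z − H·x̄ = [-21, 20]
S = H·P̄·Hᵀ + R = [220 -51; -51 263]
K = P̄·Hᵀ·S⁻¹ = [12420/55259 1568/55259; -9840/55259 19313/55259; 8229/55259 19245/55259]
x' = x̄ + K·y = [102094/55259, 150828/55259, 101573/55259]
P' = (I − K·H)·P̄ = [1012623/55259 660090/55259 676650/55259; 660090/55259 472493/55259 459373/55259; 676650/55259 459373/55259 470345/55259]

x' = [102094/55259, 150828/55259, 101573/55259]
P' = [1012623/55259 660090/55259 676650/55259; 660090/55259 472493/55259 459373/55259; 676650/55259 459373/55259 470345/55259]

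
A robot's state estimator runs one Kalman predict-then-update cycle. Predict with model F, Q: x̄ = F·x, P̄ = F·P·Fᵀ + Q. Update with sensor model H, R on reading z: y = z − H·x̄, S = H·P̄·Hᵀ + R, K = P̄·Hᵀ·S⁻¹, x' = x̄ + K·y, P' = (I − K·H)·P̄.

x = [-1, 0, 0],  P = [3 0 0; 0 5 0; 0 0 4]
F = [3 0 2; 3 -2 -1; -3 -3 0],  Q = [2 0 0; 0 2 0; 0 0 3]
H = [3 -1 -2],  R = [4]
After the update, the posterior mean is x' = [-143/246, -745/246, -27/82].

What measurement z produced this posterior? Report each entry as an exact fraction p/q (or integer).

x̄ = F·x = [-3, -3, 3]
P̄ = F·P·Fᵀ + Q = [45 19 -27; 19 53 3; -27 3 75]
S = H·P̄·Hᵀ + R = [984]
K = P̄·Hᵀ·S⁻¹ = [85/492; -1/492; -39/164]
x' − x̄ = [595/246, -7/246, -273/82] = K·y
y = (KᵀK)⁻¹·Kᵀ·(x' − x̄) = [14]
z = y + H·x̄ = [14] + [-12] = [2]

z = [2]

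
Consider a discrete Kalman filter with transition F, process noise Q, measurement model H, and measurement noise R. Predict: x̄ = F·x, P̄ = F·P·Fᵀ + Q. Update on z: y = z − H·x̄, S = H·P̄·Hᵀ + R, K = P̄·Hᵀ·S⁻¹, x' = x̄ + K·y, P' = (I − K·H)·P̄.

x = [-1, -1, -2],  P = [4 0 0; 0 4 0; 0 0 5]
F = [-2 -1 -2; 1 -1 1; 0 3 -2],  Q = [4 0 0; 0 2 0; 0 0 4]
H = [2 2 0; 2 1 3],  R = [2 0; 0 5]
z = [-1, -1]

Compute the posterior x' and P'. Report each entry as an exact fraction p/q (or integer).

x̄ = F·x = [7, -2, 1]
P̄ = F·P·Fᵀ + Q = [44 -14 8; -14 15 -22; 8 -22 60]
y = z − H·x̄ = [-11, -16]
S = H·P̄·Hᵀ + R = [126 38; 38 644]
K = P̄·Hᵀ·S⁻¹ = [8729/19925 2517/19925; 429/7970 -1003/7970; -6161/19925 5747/19925]
x' = x̄ + K·y = [3184/19925, -4611/7970, -4256/19925]
P' = (I − K·H)·P̄ = [106294/19925 -19513/3985 -34146/19925; -19513/3985 7891/1594 5597/3985; -34146/19925 5597/3985 23014/19925]

x' = [3184/19925, -4611/7970, -4256/19925]
P' = [106294/19925 -19513/3985 -34146/19925; -19513/3985 7891/1594 5597/3985; -34146/19925 5597/3985 23014/19925]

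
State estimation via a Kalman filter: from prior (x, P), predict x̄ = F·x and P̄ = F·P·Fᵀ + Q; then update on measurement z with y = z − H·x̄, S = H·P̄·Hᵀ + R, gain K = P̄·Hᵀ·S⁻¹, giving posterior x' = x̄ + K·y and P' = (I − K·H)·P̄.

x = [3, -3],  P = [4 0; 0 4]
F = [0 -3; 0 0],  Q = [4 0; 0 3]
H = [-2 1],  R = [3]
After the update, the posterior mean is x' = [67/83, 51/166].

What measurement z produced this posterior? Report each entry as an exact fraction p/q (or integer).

z = [-1]

x̄ = F·x = [9, 0]
P̄ = F·P·Fᵀ + Q = [40 0; 0 3]
S = H·P̄·Hᵀ + R = [166]
K = P̄·Hᵀ·S⁻¹ = [-40/83; 3/166]
x' − x̄ = [-680/83, 51/166] = K·y
y = (KᵀK)⁻¹·Kᵀ·(x' − x̄) = [17]
z = y + H·x̄ = [17] + [-18] = [-1]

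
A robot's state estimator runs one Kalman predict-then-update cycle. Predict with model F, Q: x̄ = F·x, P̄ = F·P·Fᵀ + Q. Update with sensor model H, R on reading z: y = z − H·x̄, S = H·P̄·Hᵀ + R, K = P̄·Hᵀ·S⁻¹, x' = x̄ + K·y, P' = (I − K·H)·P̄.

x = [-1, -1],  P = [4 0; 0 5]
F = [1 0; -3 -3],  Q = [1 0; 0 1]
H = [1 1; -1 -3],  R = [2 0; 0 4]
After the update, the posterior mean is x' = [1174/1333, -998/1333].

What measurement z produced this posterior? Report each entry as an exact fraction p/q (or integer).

z = [1, 2]

x̄ = F·x = [-1, 6]
P̄ = F·P·Fᵀ + Q = [5 -12; -12 82]
S = H·P̄·Hᵀ + R = [65 -203; -203 675]
K = P̄·Hᵀ·S⁻¹ = [784/1333 297/1333; -126/1333 -500/1333]
x' − x̄ = [2507/1333, -8996/1333] = K·y
y = (KᵀK)⁻¹·Kᵀ·(x' − x̄) = [-4, 19]
z = y + H·x̄ = [-4, 19] + [5, -17] = [1, 2]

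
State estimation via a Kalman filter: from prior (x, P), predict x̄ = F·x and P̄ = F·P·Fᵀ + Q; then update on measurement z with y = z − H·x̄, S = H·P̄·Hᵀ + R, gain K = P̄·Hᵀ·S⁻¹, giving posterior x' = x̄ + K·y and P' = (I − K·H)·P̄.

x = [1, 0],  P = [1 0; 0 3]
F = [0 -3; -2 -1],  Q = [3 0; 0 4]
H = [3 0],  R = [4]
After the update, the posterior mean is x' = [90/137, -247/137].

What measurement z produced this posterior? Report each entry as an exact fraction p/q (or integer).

x̄ = F·x = [0, -2]
P̄ = F·P·Fᵀ + Q = [30 9; 9 11]
S = H·P̄·Hᵀ + R = [274]
K = P̄·Hᵀ·S⁻¹ = [45/137; 27/274]
x' − x̄ = [90/137, 27/137] = K·y
y = (KᵀK)⁻¹·Kᵀ·(x' − x̄) = [2]
z = y + H·x̄ = [2] + [0] = [2]

z = [2]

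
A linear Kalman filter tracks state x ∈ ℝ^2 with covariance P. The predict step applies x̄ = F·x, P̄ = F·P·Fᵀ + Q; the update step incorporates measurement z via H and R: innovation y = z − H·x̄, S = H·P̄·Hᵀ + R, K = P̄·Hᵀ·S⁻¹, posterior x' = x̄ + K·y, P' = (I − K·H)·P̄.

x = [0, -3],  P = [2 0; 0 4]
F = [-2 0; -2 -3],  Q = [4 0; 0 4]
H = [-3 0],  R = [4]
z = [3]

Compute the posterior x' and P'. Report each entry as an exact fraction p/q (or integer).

x̄ = F·x = [0, 9]
P̄ = F·P·Fᵀ + Q = [12 8; 8 48]
y = z − H·x̄ = [3]
S = H·P̄·Hᵀ + R = [112]
K = P̄·Hᵀ·S⁻¹ = [-9/28; -3/14]
x' = x̄ + K·y = [-27/28, 117/14]
P' = (I − K·H)·P̄ = [3/7 2/7; 2/7 300/7]

x' = [-27/28, 117/14]
P' = [3/7 2/7; 2/7 300/7]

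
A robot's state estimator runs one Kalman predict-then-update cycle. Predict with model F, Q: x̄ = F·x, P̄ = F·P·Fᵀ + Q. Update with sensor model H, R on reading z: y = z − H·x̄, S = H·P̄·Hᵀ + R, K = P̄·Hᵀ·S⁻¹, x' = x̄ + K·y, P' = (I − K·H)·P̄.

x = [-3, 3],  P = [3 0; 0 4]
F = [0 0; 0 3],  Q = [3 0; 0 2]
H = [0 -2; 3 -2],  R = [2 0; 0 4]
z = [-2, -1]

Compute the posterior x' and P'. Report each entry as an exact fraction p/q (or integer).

x̄ = F·x = [0, 9]
P̄ = F·P·Fᵀ + Q = [3 0; 0 38]
y = z − H·x̄ = [16, 17]
S = H·P̄·Hᵀ + R = [154 152; 152 183]
K = P̄·Hᵀ·S⁻¹ = [-684/2539 693/2539; -1178/2539 -76/2539]
x' = x̄ + K·y = [837/2539, 2711/2539]
P' = (I − K·H)·P̄ = [1380/2539 684/2539; 684/2539 1178/2539]

x' = [837/2539, 2711/2539]
P' = [1380/2539 684/2539; 684/2539 1178/2539]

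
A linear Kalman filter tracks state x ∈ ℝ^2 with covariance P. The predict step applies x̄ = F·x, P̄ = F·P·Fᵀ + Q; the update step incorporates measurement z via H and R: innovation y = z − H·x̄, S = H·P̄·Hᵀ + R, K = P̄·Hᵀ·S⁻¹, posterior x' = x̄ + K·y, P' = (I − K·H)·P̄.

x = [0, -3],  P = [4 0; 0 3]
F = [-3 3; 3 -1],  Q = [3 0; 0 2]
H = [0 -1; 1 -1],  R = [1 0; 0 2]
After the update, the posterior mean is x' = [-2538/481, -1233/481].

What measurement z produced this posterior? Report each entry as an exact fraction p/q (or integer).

x̄ = F·x = [-9, 3]
P̄ = F·P·Fᵀ + Q = [66 -45; -45 41]
S = H·P̄·Hᵀ + R = [42 86; 86 199]
K = P̄·Hᵀ·S⁻¹ = [-591/962 396/481; -763/962 -43/481]
x' − x̄ = [1791/481, -2676/481] = K·y
y = (KᵀK)⁻¹·Kᵀ·(x' − x̄) = [6, 9]
z = y + H·x̄ = [6, 9] + [-3, -12] = [3, -3]

z = [3, -3]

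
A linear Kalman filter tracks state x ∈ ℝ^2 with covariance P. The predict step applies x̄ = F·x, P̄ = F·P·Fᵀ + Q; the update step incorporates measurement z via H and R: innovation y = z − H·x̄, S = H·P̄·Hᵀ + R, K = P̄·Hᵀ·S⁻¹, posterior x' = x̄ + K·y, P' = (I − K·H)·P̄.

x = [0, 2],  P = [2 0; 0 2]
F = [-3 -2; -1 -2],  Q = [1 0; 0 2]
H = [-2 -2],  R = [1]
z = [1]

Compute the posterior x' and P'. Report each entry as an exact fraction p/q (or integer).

x̄ = F·x = [-4, -4]
P̄ = F·P·Fᵀ + Q = [27 14; 14 12]
y = z − H·x̄ = [-15]
S = H·P̄·Hᵀ + R = [269]
K = P̄·Hᵀ·S⁻¹ = [-82/269; -52/269]
x' = x̄ + K·y = [154/269, -296/269]
P' = (I − K·H)·P̄ = [539/269 -498/269; -498/269 524/269]

x' = [154/269, -296/269]
P' = [539/269 -498/269; -498/269 524/269]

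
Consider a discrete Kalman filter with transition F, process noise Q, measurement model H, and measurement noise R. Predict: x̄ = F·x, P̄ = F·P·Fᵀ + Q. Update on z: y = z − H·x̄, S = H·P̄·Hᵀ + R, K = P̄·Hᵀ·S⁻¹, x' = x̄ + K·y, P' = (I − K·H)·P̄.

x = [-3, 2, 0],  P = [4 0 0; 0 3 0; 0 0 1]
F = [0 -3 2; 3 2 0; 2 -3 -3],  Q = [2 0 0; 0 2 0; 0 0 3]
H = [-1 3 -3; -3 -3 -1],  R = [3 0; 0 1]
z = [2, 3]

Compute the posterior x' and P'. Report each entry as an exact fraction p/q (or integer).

x' = [16192/227121, -146059/227121, -305860/227121]
P' = [729643/75707 -487462/75707 -721225/75707; -487462/75707 331958/75707 481858/75707; -721225/75707 481858/75707 731693/75707]

x̄ = F·x = [-6, -5, -12]
P̄ = F·P·Fᵀ + Q = [33 -18 21; -18 50 6; 21 6 55]
y = z − H·x̄ = [-25, -42]
S = H·P̄·Hᵀ + R = [1107 168; 168 641]
K = P̄·Hᵀ·S⁻¹ = [-28354/227121 -5318/75707; 37762/227121 -15346/75707; -28280/227121 -13592/75707]
x' = x̄ + K·y = [16192/227121, -146059/227121, -305860/227121]
P' = (I − K·H)·P̄ = [729643/75707 -487462/75707 -721225/75707; -487462/75707 331958/75707 481858/75707; -721225/75707 481858/75707 731693/75707]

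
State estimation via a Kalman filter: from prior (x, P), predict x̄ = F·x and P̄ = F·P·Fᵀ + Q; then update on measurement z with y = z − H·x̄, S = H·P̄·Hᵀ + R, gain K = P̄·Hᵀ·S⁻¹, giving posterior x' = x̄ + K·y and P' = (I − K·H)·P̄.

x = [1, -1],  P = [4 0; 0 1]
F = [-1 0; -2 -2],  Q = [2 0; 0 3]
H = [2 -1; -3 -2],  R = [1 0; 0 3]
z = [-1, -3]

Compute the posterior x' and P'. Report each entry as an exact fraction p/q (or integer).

x' = [111/979, 5061/3916]
P' = [134/979 6/979; 6/979 1623/3916]

x̄ = F·x = [-1, 0]
P̄ = F·P·Fᵀ + Q = [6 8; 8 23]
y = z − H·x̄ = [1, -6]
S = H·P̄·Hᵀ + R = [16 2; 2 245]
K = P̄·Hᵀ·S⁻¹ = [262/979 -138/979; -1575/3916 -553/1958]
x' = x̄ + K·y = [111/979, 5061/3916]
P' = (I − K·H)·P̄ = [134/979 6/979; 6/979 1623/3916]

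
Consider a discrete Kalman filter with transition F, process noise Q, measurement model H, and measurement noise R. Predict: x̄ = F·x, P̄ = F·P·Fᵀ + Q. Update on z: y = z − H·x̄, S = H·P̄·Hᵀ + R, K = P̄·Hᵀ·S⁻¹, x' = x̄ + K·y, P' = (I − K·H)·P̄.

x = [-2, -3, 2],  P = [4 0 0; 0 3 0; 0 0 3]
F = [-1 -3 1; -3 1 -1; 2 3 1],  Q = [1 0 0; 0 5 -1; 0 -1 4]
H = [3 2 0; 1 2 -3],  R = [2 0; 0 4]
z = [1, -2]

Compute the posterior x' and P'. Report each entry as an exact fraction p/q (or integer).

x' = [7447/1774, -40221/7096, -5907/3548]
P' = [10529/887 -61967/3548 -13409/1774; -61967/3548 1857183/70960 405221/35480; -13409/1774 405221/35480 96367/17740]

x̄ = F·x = [13, 1, -11]
P̄ = F·P·Fᵀ + Q = [35 0 -32; 0 47 -19; -32 -19 50]
y = z − H·x̄ = [-40, -50]
S = H·P̄·Hᵀ + R = [505 695; 695 1097]
K = P̄·Hᵀ·S⁻¹ = [1207/3548 -341/3548; -1827/70960 2185/14192; 2951/35480 -1797/7096]
x' = x̄ + K·y = [7447/1774, -40221/7096, -5907/3548]
P' = (I − K·H)·P̄ = [10529/887 -61967/3548 -13409/1774; -61967/3548 1857183/70960 405221/35480; -13409/1774 405221/35480 96367/17740]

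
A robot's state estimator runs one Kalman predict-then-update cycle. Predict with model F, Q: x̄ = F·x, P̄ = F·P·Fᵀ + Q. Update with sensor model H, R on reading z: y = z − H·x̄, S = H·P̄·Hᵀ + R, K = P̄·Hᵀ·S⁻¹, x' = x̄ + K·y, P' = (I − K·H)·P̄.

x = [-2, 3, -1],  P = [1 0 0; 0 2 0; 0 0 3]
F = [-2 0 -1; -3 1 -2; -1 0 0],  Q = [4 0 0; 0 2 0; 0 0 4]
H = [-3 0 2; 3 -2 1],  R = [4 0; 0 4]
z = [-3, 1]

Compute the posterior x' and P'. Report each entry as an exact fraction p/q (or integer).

x̄ = F·x = [5, 11, 2]
P̄ = F·P·Fᵀ + Q = [11 12 2; 12 25 3; 2 3 5]
y = z − H·x̄ = [8, 6]
S = H·P̄·Hᵀ + R = [99 -23; -23 64]
K = P̄·Hᵀ·S⁻¹ = [-1603/5807 422/5807; -2173/5807 -1779/5807; 371/5807 587/5807]
x' = x̄ + K·y = [18743/5807, 35819/5807, 18104/5807]
P' = (I − K·H)·P̄ = [12748/5807 26236/5807 15916/5807; 26236/5807 60416/5807 35008/5807; 15916/5807 35008/5807 24616/5807]

x' = [18743/5807, 35819/5807, 18104/5807]
P' = [12748/5807 26236/5807 15916/5807; 26236/5807 60416/5807 35008/5807; 15916/5807 35008/5807 24616/5807]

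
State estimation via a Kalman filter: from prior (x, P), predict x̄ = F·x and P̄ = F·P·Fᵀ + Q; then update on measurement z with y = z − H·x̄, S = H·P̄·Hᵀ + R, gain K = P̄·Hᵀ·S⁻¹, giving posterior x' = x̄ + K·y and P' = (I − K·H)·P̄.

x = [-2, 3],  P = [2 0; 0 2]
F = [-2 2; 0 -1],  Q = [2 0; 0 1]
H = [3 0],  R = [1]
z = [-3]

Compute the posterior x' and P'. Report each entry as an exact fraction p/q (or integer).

x' = [-152/163, -93/163]
P' = [18/163 -4/163; -4/163 345/163]

x̄ = F·x = [10, -3]
P̄ = F·P·Fᵀ + Q = [18 -4; -4 3]
y = z − H·x̄ = [-33]
S = H·P̄·Hᵀ + R = [163]
K = P̄·Hᵀ·S⁻¹ = [54/163; -12/163]
x' = x̄ + K·y = [-152/163, -93/163]
P' = (I − K·H)·P̄ = [18/163 -4/163; -4/163 345/163]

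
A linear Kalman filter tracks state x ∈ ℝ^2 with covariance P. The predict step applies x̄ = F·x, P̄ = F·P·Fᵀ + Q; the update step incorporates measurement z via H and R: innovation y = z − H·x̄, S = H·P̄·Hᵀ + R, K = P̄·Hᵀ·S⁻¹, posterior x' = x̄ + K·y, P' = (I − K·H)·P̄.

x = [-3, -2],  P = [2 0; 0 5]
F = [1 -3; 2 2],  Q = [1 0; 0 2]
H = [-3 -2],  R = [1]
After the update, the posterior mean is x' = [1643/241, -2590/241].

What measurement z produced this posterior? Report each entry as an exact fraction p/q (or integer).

z = [1]

x̄ = F·x = [3, -10]
P̄ = F·P·Fᵀ + Q = [48 -26; -26 30]
S = H·P̄·Hᵀ + R = [241]
K = P̄·Hᵀ·S⁻¹ = [-92/241; 18/241]
x' − x̄ = [920/241, -180/241] = K·y
y = (KᵀK)⁻¹·Kᵀ·(x' − x̄) = [-10]
z = y + H·x̄ = [-10] + [11] = [1]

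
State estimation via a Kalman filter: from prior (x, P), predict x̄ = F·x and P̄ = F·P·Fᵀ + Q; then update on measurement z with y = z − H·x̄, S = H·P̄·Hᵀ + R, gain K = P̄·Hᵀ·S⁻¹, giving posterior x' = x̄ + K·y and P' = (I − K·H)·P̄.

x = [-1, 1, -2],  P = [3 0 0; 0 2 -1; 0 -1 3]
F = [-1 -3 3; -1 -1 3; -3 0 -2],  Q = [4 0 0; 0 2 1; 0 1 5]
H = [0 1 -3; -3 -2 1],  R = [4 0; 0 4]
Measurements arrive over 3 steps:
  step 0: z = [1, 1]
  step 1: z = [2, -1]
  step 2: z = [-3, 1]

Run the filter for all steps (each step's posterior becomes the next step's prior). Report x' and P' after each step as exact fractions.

step 0: x' = [-130190/457279, -128446/457279, -169015/457279], P' = [630040/457279 -844896/457279 -232980/457279; -844896/457279 1725920/457279 606232/457279; -232980/457279 606232/457279 412876/457279]
step 1: x' = [3586054311/8950660907, -3846785096/8950660907, -6477159398/8950660907], P' = [18880782488/8950660907 -27366793832/8950660907 -8094751704/8950660907; -27366793832/8950660907 51024192656/8950660907 17265654996/8950660907; -8094751704/8950660907 17265654996/8950660907 9632449860/8950660907]
step 2: x' = [57534057753133/66539132082285, -343420053181051/199617396246855, 72605432401546/199617396246855], P' = [54471018931136/22179710694095 -243838750570672/66539132082285 -74577685695008/66539132082285; -243838750570672/66539132082285 1350128561056024/199617396246855 460610906386316/199617396246855; -74577685695008/66539132082285 460610906386316/199617396246855 241581589042684/199617396246855]

step 0: x̄ = F·x = [-8, -6, 7]
step 0: P̄ = F·P·Fᵀ + Q = [70 48 -15; 48 40 -10; -15 -10 44]
step 0: y = z − H·x̄ = [28, -42]
step 0: S = H·P̄·Hᵀ + R = [500 -561; -561 1544]
step 0: K = P̄·Hᵀ·S⁻¹ = [-36489/457279 -108327/457279; -23194/457279 -77730/457279; -158099/457279 -25162/457279]
step 0: x' = x̄ + K·y = [-130190/457279, -128446/457279, -169015/457279]
step 0: P' = (I − K·H)·P̄ = [630040/457279 -844896/457279 -232980/457279; -844896/457279 1725920/457279 606232/457279; -232980/457279 606232/457279 412876/457279]
step 1: x̄ = F·x = [8483/457279, -248409/457279, 728600/457279]
step 1: P̄ = F·P·Fᵀ + Q = [7124648/457279 267196/457279 -2922948/457279; 267196/457279 3057098/457279 178779/457279; -2922948/457279 178779/457279 6812499/457279]
step 1: y = z − H·x̄ = [3348767/457279, -1657248/457279]
step 1: S = H·P̄·Hᵀ + R = [65126031/457279 -52408360/457279; -52408360/457279 105020763/457279]
step 1: K = P̄·Hᵀ·S⁻¹ = [-770634680/8950660907 -2500877876/8950660907; -193193083/8950660907 -670587205/8950660907; -2907923646/8950660907 -153651255/8950660907]
step 1: x' = x̄ + K·y = [3586054311/8950660907, -3846785096/8950660907, -6477159398/8950660907]
step 1: P' = (I − K·H)·P̄ = [18880782488/8950660907 -27366793832/8950660907 -8094751704/8950660907; -27366793832/8950660907 51024192656/8950660907 17265654996/8950660907; -8094751704/8950660907 17265654996/8950660907 9632449860/8950660907]
step 2: x̄ = F·x = [-11477177217/8950660907, -19170747409/8950660907, 2196155863/8950660907]
step 2: P̄ = F·P·Fᵀ + Q = [174179166064/8950660907 -9441115860/8950660907 -87196304280/8950660907; -9441115860/8950660907 64739338282/8950660907 16892499635/8950660907; -87196304280/8950660907 16892499635/8950660907 156073125919/8950660907]
step 2: y = z − H·x̄ = [-1092767723/8950660907, -66018521425/8950660907]
step 2: S = H·P̄·Hᵀ + R = [1403845117371/8950660907 -1235893947816/8950660907; -1235893947816/8950660907 2360760054071/8950660907]
step 2: K = P̄·Hᵀ·S⁻¹ = [-5026423371412/66539132082285 -6428279577824/22179710694095; -7926039525731/199617396246855 -3758121715807/66539132082285; -66033465185434/199617396246855 -703421039573/66539132082285]
step 2: x' = x̄ + K·y = [57534057753133/66539132082285, -343420053181051/199617396246855, 72605432401546/199617396246855]
step 2: P' = (I − K·H)·P̄ = [54471018931136/22179710694095 -243838750570672/66539132082285 -74577685695008/66539132082285; -243838750570672/66539132082285 1350128561056024/199617396246855 460610906386316/199617396246855; -74577685695008/66539132082285 460610906386316/199617396246855 241581589042684/199617396246855]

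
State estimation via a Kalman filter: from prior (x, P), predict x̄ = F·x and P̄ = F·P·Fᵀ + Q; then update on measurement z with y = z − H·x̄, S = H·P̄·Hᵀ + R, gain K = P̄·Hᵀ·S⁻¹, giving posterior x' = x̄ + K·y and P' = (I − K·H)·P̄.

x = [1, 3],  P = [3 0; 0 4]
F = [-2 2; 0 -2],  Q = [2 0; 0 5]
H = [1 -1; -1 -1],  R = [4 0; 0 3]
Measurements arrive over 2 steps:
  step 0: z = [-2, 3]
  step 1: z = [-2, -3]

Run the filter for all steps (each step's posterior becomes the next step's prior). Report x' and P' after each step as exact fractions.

step 0: x̄ = F·x = [4, -6]
step 0: P̄ = F·P·Fᵀ + Q = [30 -16; -16 21]
step 0: y = z − H·x̄ = [-12, 1]
step 0: S = H·P̄·Hᵀ + R = [87 -9; -9 22]
step 0: K = P̄·Hᵀ·S⁻¹ = [886/1833 -268/611; -859/1833 -256/611]
step 0: x' = x̄ + K·y = [-1368/611, -486/611]
step 0: P' = (I − K·H)·P̄ = [2978/1833 -566/1833; -566/1833 2870/1833]
step 1: x̄ = F·x = [1764/611, 972/611]
step 1: P̄ = F·P·Fᵀ + Q = [31586/1833 -13744/1833; -13744/1833 20645/1833]
step 1: y = z − H·x̄ = [-2014/611, 903/611]
step 1: S = H·P̄·Hᵀ + R = [29017/611 -3647/611; -3647/611 30242/1833]
step 1: K = P̄·Hᵀ·S⁻¹ = [641386/1370917 -576764/1370917; -14843/33437 -13000/33437]
step 1: x' = x̄ + K·y = [991372/1370917, 82906/33437]
step 1: P' = (I − K·H)·P̄ = [2147918/1370917 -10186/33437; -10186/33437 49186/33437]

step 0: x' = [-1368/611, -486/611], P' = [2978/1833 -566/1833; -566/1833 2870/1833]
step 1: x' = [991372/1370917, 82906/33437], P' = [2147918/1370917 -10186/33437; -10186/33437 49186/33437]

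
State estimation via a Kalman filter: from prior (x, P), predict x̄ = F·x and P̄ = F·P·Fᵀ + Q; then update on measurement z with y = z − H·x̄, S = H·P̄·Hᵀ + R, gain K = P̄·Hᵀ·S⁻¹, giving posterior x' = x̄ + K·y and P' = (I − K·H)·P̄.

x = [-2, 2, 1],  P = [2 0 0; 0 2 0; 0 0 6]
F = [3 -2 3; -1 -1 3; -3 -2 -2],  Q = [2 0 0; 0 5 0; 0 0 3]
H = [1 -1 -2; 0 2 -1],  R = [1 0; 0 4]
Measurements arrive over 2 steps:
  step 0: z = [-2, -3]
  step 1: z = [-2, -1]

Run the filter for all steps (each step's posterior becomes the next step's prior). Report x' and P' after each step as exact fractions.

step 0: x̄ = F·x = [-7, 3, 0]
step 0: P̄ = F·P·Fᵀ + Q = [82 52 -46; 52 63 -26; -46 -26 53]
step 0: y = z − H·x̄ = [8, -9]
step 0: S = H·P̄·Hᵀ + R = [334 208; 208 413]
step 0: K = P̄·Hᵀ·S⁻¹ = [9593/47339 12362/47339; -14683/94678 21120/47339; -15099/47339 -4431/47339]
step 0: x' = x̄ + K·y = [-365887/47339, -106795/47339, -80913/47339]
step 0: P' = (I − K·H)·P̄ = [857152/47339 189291/47339 329134/47339; 189291/47339 146237/94678 61757/47339; 329134/47339 61757/47339 141238/47339]
step 1: x̄ = F·x = [-1126810/47339, 229943/47339, 1473077/47339]
step 1: P̄ = F·P·Fᵀ + Q = [12284498/47339 75623/47339 -13329846/47339; 75623/47339 942687/94678 265754/47339; -13329846/47339 265754/47339 15428967/47339]
step 1: y = z − H·x̄ = [4208229/47339, 965852/47339]
step 1: S = H·P̄·Hᵀ + R = [257500405/94678 42599077/47339; 42599077/47339 16440681/47339]
step 1: K = P̄·Hᵀ·S⁻¹ = [2735319074/12761555873 3376845578/12761555873; -1862354041/12761555873 5350951186/12761555873; -4065500698/12761555873 -1029651881/12761555873]
step 1: x' = x̄ + K·y = [8291965048/12761555873, 5607322998/12761555873, 14696237253/12761555873]
step 1: P' = (I − K·H)·P̄ = [104096178580/12761555873 25675124826/12761555873 37842867340/12761555873; 25675124826/12761555873 14069017671/12761555873 6734230598/12761555873; 37842867340/12761555873 6734230598/12761555873 17587068720/12761555873]

step 0: x' = [-365887/47339, -106795/47339, -80913/47339], P' = [857152/47339 189291/47339 329134/47339; 189291/47339 146237/94678 61757/47339; 329134/47339 61757/47339 141238/47339]
step 1: x' = [8291965048/12761555873, 5607322998/12761555873, 14696237253/12761555873], P' = [104096178580/12761555873 25675124826/12761555873 37842867340/12761555873; 25675124826/12761555873 14069017671/12761555873 6734230598/12761555873; 37842867340/12761555873 6734230598/12761555873 17587068720/12761555873]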